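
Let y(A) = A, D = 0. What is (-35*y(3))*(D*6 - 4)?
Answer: 420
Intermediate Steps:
(-35*y(3))*(D*6 - 4) = (-35*3)*(0*6 - 4) = -105*(0 - 4) = -105*(-4) = 420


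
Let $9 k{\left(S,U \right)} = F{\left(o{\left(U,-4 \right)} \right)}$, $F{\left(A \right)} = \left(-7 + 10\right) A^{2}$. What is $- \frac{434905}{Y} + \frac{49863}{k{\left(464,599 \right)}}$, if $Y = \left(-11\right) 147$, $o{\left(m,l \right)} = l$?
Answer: $\frac{248843893}{25872} \approx 9618.3$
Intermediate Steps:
$F{\left(A \right)} = 3 A^{2}$
$Y = -1617$
$k{\left(S,U \right)} = \frac{16}{3}$ ($k{\left(S,U \right)} = \frac{3 \left(-4\right)^{2}}{9} = \frac{3 \cdot 16}{9} = \frac{1}{9} \cdot 48 = \frac{16}{3}$)
$- \frac{434905}{Y} + \frac{49863}{k{\left(464,599 \right)}} = - \frac{434905}{-1617} + \frac{49863}{\frac{16}{3}} = \left(-434905\right) \left(- \frac{1}{1617}\right) + 49863 \cdot \frac{3}{16} = \frac{434905}{1617} + \frac{149589}{16} = \frac{248843893}{25872}$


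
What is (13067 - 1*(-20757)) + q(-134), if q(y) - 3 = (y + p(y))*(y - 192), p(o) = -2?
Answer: 78163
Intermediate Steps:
q(y) = 3 + (-192 + y)*(-2 + y) (q(y) = 3 + (y - 2)*(y - 192) = 3 + (-2 + y)*(-192 + y) = 3 + (-192 + y)*(-2 + y))
(13067 - 1*(-20757)) + q(-134) = (13067 - 1*(-20757)) + (387 + (-134)² - 194*(-134)) = (13067 + 20757) + (387 + 17956 + 25996) = 33824 + 44339 = 78163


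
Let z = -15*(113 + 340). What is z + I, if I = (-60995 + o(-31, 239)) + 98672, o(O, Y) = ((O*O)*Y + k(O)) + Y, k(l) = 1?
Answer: 260801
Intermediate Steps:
z = -6795 (z = -15*453 = -6795)
o(O, Y) = 1 + Y + Y*O**2 (o(O, Y) = ((O*O)*Y + 1) + Y = (O**2*Y + 1) + Y = (Y*O**2 + 1) + Y = (1 + Y*O**2) + Y = 1 + Y + Y*O**2)
I = 267596 (I = (-60995 + (1 + 239 + 239*(-31)**2)) + 98672 = (-60995 + (1 + 239 + 239*961)) + 98672 = (-60995 + (1 + 239 + 229679)) + 98672 = (-60995 + 229919) + 98672 = 168924 + 98672 = 267596)
z + I = -6795 + 267596 = 260801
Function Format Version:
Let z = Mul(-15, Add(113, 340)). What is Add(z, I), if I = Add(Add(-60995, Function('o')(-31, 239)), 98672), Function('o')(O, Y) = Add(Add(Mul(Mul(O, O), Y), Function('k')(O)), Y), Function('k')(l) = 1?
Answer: 260801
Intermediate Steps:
z = -6795 (z = Mul(-15, 453) = -6795)
Function('o')(O, Y) = Add(1, Y, Mul(Y, Pow(O, 2))) (Function('o')(O, Y) = Add(Add(Mul(Mul(O, O), Y), 1), Y) = Add(Add(Mul(Pow(O, 2), Y), 1), Y) = Add(Add(Mul(Y, Pow(O, 2)), 1), Y) = Add(Add(1, Mul(Y, Pow(O, 2))), Y) = Add(1, Y, Mul(Y, Pow(O, 2))))
I = 267596 (I = Add(Add(-60995, Add(1, 239, Mul(239, Pow(-31, 2)))), 98672) = Add(Add(-60995, Add(1, 239, Mul(239, 961))), 98672) = Add(Add(-60995, Add(1, 239, 229679)), 98672) = Add(Add(-60995, 229919), 98672) = Add(168924, 98672) = 267596)
Add(z, I) = Add(-6795, 267596) = 260801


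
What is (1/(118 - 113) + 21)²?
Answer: 11236/25 ≈ 449.44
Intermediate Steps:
(1/(118 - 113) + 21)² = (1/5 + 21)² = (⅕ + 21)² = (106/5)² = 11236/25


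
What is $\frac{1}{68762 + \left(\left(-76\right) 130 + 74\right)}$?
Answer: $\frac{1}{58956} \approx 1.6962 \cdot 10^{-5}$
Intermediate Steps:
$\frac{1}{68762 + \left(\left(-76\right) 130 + 74\right)} = \frac{1}{68762 + \left(-9880 + 74\right)} = \frac{1}{68762 - 9806} = \frac{1}{58956}$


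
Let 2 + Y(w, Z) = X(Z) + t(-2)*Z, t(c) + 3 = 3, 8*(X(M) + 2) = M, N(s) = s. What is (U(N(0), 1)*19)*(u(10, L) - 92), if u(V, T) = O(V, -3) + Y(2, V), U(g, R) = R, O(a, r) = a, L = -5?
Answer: -6441/4 ≈ -1610.3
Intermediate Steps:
X(M) = -2 + M/8
t(c) = 0 (t(c) = -3 + 3 = 0)
Y(w, Z) = -4 + Z/8 (Y(w, Z) = -2 + ((-2 + Z/8) + 0*Z) = -2 + ((-2 + Z/8) + 0) = -2 + (-2 + Z/8) = -4 + Z/8)
u(V, T) = -4 + 9*V/8 (u(V, T) = V + (-4 + V/8) = -4 + 9*V/8)
(U(N(0), 1)*19)*(u(10, L) - 92) = (1*19)*((-4 + (9/8)*10) - 92) = 19*((-4 + 45/4) - 92) = 19*(29/4 - 92) = 19*(-339/4) = -6441/4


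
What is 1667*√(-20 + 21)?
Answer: 1667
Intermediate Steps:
1667*√(-20 + 21) = 1667*√1 = 1667*1 = 1667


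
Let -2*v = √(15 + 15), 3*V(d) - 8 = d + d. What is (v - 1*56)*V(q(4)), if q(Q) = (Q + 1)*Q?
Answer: -896 - 8*√30 ≈ -939.82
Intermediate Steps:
q(Q) = Q*(1 + Q) (q(Q) = (1 + Q)*Q = Q*(1 + Q))
V(d) = 8/3 + 2*d/3 (V(d) = 8/3 + (d + d)/3 = 8/3 + (2*d)/3 = 8/3 + 2*d/3)
v = -√30/2 (v = -√(15 + 15)/2 = -√30/2 ≈ -2.7386)
(v - 1*56)*V(q(4)) = (-√30/2 - 1*56)*(8/3 + 2*(4*(1 + 4))/3) = (-√30/2 - 56)*(8/3 + 2*(4*5)/3) = (-56 - √30/2)*(8/3 + (⅔)*20) = (-56 - √30/2)*(8/3 + 40/3) = (-56 - √30/2)*16 = -896 - 8*√30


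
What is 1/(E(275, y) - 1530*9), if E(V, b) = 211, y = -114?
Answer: -1/13559 ≈ -7.3752e-5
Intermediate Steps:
1/(E(275, y) - 1530*9) = 1/(211 - 1530*9) = 1/(211 - 13770) = 1/(-13559) = -1/13559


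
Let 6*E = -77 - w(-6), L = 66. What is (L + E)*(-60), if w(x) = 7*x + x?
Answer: -3670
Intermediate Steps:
w(x) = 8*x
E = -29/6 (E = (-77 - 8*(-6))/6 = (-77 - 1*(-48))/6 = (-77 + 48)/6 = (⅙)*(-29) = -29/6 ≈ -4.8333)
(L + E)*(-60) = (66 - 29/6)*(-60) = (367/6)*(-60) = -3670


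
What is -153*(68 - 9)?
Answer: -9027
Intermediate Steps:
-153*(68 - 9) = -153*59 = -9027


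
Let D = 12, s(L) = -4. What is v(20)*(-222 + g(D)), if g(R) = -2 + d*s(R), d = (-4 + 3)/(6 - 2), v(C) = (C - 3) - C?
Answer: 669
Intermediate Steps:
v(C) = -3 (v(C) = (-3 + C) - C = -3)
d = -¼ (d = -1/4 = -1*¼ = -¼ ≈ -0.25000)
g(R) = -1 (g(R) = -2 - ¼*(-4) = -2 + 1 = -1)
v(20)*(-222 + g(D)) = -3*(-222 - 1) = -3*(-223) = 669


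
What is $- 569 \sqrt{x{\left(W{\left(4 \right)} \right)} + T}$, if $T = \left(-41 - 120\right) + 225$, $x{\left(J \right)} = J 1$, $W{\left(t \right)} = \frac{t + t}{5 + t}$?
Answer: $- \frac{1138 \sqrt{146}}{3} \approx -4583.5$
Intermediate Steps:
$W{\left(t \right)} = \frac{2 t}{5 + t}$
$x{\left(J \right)} = J$
$T = 64$ ($T = -161 + 225 = 64$)
$- 569 \sqrt{x{\left(W{\left(4 \right)} \right)} + T} = - 569 \sqrt{2 \cdot 4 \frac{1}{5 + 4} + 64} = - 569 \sqrt{2 \cdot 4 \cdot \frac{1}{9} + 64} = - 569 \sqrt{\frac{8}{9} + 64} = - 569 \sqrt{\frac{584}{9}} = - 569 \frac{2 \sqrt{146}}{3} = - \frac{1138 \sqrt{146}}{3}$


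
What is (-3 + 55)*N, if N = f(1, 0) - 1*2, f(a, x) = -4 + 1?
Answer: -260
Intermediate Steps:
f(a, x) = -3
N = -5 (N = -3 - 1*2 = -3 - 2 = -5)
(-3 + 55)*N = (-3 + 55)*(-5) = 52*(-5) = -260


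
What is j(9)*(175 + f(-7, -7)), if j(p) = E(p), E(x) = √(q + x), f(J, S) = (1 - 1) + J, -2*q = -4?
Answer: 168*√11 ≈ 557.19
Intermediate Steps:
q = 2 (q = -½*(-4) = 2)
f(J, S) = J (f(J, S) = 0 + J = J)
E(x) = √(2 + x)
j(p) = √(2 + p)
j(9)*(175 + f(-7, -7)) = √(2 + 9)*(175 - 7) = √11*168 = 168*√11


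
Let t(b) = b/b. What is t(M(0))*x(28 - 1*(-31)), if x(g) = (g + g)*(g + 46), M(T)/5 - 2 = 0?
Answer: 12390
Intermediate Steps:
M(T) = 10 (M(T) = 10 + 5*0 = 10 + 0 = 10)
t(b) = 1
x(g) = 2*g*(46 + g) (x(g) = (2*g)*(46 + g) = 2*g*(46 + g))
t(M(0))*x(28 - 1*(-31)) = 1*(2*(28 - 1*(-31))*(46 + (28 - 1*(-31)))) = 1*(2*(28 + 31)*(46 + (28 + 31))) = 1*(2*59*(46 + 59)) = 1*(2*59*105) = 1*12390 = 12390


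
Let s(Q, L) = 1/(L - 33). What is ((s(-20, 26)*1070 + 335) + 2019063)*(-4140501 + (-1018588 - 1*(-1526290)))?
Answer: -51348582150084/7 ≈ -7.3355e+12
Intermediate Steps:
s(Q, L) = 1/(-33 + L)
((s(-20, 26)*1070 + 335) + 2019063)*(-4140501 + (-1018588 - 1*(-1526290))) = ((1070/(-33 + 26) + 335) + 2019063)*(-4140501 + (-1018588 - 1*(-1526290))) = ((1070/(-7) + 335) + 2019063)*(-4140501 + (-1018588 + 1526290)) = ((-⅐*1070 + 335) + 2019063)*(-4140501 + 507702) = ((-1070/7 + 335) + 2019063)*(-3632799) = (1275/7 + 2019063)*(-3632799) = (14134716/7)*(-3632799) = -51348582150084/7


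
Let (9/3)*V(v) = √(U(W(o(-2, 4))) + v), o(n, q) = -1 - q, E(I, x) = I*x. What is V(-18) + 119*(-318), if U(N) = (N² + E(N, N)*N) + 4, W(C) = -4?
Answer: -37842 + I*√62/3 ≈ -37842.0 + 2.6247*I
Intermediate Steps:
U(N) = 4 + N² + N³ (U(N) = (N² + (N*N)*N) + 4 = (N² + N²*N) + 4 = (N² + N³) + 4 = 4 + N² + N³)
V(v) = √(-44 + v)/3 (V(v) = √((4 + (-4)² + (-4)³) + v)/3 = √((4 + 16 - 64) + v)/3 = √(-44 + v)/3)
V(-18) + 119*(-318) = √(-44 - 18)/3 + 119*(-318) = √(-62)/3 - 37842 = (I*√62)/3 - 37842 = I*√62/3 - 37842 = -37842 + I*√62/3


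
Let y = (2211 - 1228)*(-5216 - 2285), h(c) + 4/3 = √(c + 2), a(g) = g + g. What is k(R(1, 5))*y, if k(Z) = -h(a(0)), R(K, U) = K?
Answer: -29493932/3 + 7373483*√2 ≈ 5.9637e+5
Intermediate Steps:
a(g) = 2*g
h(c) = -4/3 + √(2 + c) (h(c) = -4/3 + √(c + 2) = -4/3 + √(2 + c))
y = -7373483 (y = 983*(-7501) = -7373483)
k(Z) = 4/3 - √2 (k(Z) = -(-4/3 + √(2 + 2*0)) = -(-4/3 + √(2 + 0)) = -(-4/3 + √2) = 4/3 - √2)
k(R(1, 5))*y = (4/3 - √2)*(-7373483) = -29493932/3 + 7373483*√2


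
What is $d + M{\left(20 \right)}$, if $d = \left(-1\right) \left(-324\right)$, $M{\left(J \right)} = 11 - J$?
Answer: $315$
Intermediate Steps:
$d = 324$
$d + M{\left(20 \right)} = 324 + \left(11 - 20\right) = 324 - 9 = 315$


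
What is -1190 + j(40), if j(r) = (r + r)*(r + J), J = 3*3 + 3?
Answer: 2970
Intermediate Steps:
J = 12 (J = 9 + 3 = 12)
j(r) = 2*r*(12 + r) (j(r) = (r + r)*(r + 12) = (2*r)*(12 + r) = 2*r*(12 + r))
-1190 + j(40) = -1190 + 2*40*(12 + 40) = -1190 + 2*40*52 = -1190 + 4160 = 2970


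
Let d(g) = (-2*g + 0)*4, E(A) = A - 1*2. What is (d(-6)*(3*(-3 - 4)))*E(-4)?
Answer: 6048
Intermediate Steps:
E(A) = -2 + A (E(A) = A - 2 = -2 + A)
d(g) = -8*g (d(g) = -2*g*4 = -8*g)
(d(-6)*(3*(-3 - 4)))*E(-4) = ((-8*(-6))*(3*(-3 - 4)))*(-2 - 4) = (48*(3*(-7)))*(-6) = (48*(-21))*(-6) = -1008*(-6) = 6048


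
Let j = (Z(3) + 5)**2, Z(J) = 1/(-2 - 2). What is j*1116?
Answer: 100719/4 ≈ 25180.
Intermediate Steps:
Z(J) = -1/4 (Z(J) = 1/(-4) = -1/4)
j = 361/16 (j = (-1/4 + 5)**2 = (19/4)**2 = 361/16 ≈ 22.563)
j*1116 = (361/16)*1116 = 100719/4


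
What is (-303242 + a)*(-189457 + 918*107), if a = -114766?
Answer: 38135287848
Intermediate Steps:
(-303242 + a)*(-189457 + 918*107) = (-303242 - 114766)*(-189457 + 918*107) = -418008*(-189457 + 98226) = -418008*(-91231) = 38135287848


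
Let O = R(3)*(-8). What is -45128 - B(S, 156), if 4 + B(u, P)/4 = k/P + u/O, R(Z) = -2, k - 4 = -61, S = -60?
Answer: -586242/13 ≈ -45096.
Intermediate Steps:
k = -57 (k = 4 - 61 = -57)
O = 16 (O = -2*(-8) = 16)
B(u, P) = -16 - 228/P + u/4 (B(u, P) = -16 + 4*(-57/P + u/16) = -16 + (-228/P + u/4) = -16 - 228/P + u/4)
-45128 - B(S, 156) = -45128 - (-16 - 228/156 + (1/4)*(-60)) = -45128 - (-16 - 228*1/156 - 15) = -45128 - (-16 - 19/13 - 15) = -45128 - 1*(-422/13) = -45128 + 422/13 = -586242/13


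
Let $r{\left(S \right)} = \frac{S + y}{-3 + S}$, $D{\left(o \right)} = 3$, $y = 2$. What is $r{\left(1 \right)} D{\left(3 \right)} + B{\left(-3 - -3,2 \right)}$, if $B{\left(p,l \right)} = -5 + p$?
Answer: $- \frac{19}{2} \approx -9.5$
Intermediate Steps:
$r{\left(S \right)} = \frac{2 + S}{-3 + S}$ ($r{\left(S \right)} = \frac{S + 2}{-3 + S} = \frac{2 + S}{-3 + S}$)
$r{\left(1 \right)} D{\left(3 \right)} + B{\left(-3 - -3,2 \right)} = \frac{2 + 1}{-3 + 1} \cdot 3 - 5 = \frac{1}{-2} \cdot 3 \cdot 3 + \left(-5 + \left(-3 + 3\right)\right) = \left(- \frac{1}{2}\right) 3 \cdot 3 + \left(-5 + 0\right) = \left(- \frac{3}{2}\right) 3 - 5 = - \frac{9}{2} - 5 = - \frac{19}{2}$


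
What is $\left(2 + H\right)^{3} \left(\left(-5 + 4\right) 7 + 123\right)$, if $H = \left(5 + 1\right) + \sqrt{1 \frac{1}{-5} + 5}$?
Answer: $\frac{363776}{5} + \frac{228288 \sqrt{30}}{25} \approx 1.2277 \cdot 10^{5}$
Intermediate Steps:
$H = 6 + \frac{2 \sqrt{30}}{5}$ ($H = 6 + \sqrt{1 \left(- \frac{1}{5}\right) + 5} = 6 + \sqrt{- \frac{1}{5} + 5} = 6 + \sqrt{\frac{24}{5}} = 6 + \frac{2 \sqrt{30}}{5} \approx 8.1909$)
$\left(2 + H\right)^{3} \left(\left(-5 + 4\right) 7 + 123\right) = \left(2 + \left(6 + \frac{2 \sqrt{30}}{5}\right)\right)^{3} \left(\left(-5 + 4\right) 7 + 123\right) = \left(8 + \frac{2 \sqrt{30}}{5}\right)^{3} \left(\left(-1\right) 7 + 123\right) = \left(8 + \frac{2 \sqrt{30}}{5}\right)^{3} \left(-7 + 123\right) = \left(8 + \frac{2 \sqrt{30}}{5}\right)^{3} \cdot 116 = 116 \left(8 + \frac{2 \sqrt{30}}{5}\right)^{3}$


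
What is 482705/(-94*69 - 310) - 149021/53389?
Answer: -26783883961/362831644 ≈ -73.819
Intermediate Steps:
482705/(-94*69 - 310) - 149021/53389 = 482705/(-6486 - 310) - 149021*1/53389 = 482705/(-6796) - 149021/53389 = 482705*(-1/6796) - 149021/53389 = -482705/6796 - 149021/53389 = -26783883961/362831644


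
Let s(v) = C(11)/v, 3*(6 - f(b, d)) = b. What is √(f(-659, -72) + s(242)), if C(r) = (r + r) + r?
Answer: √983598/66 ≈ 15.027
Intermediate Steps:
C(r) = 3*r (C(r) = 2*r + r = 3*r)
f(b, d) = 6 - b/3
s(v) = 33/v (s(v) = (3*11)/v = 33/v)
√(f(-659, -72) + s(242)) = √((6 - ⅓*(-659)) + 33/242) = √((6 + 659/3) + 33*(1/242)) = √(677/3 + 3/22) = √(14903/66) = √983598/66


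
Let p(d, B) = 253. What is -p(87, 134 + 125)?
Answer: -253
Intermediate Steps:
-p(87, 134 + 125) = -1*253 = -253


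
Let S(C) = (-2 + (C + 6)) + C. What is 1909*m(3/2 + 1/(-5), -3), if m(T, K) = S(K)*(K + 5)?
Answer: -7636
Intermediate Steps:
S(C) = 4 + 2*C (S(C) = (-2 + (6 + C)) + C = (4 + C) + C = 4 + 2*C)
m(T, K) = (4 + 2*K)*(5 + K) (m(T, K) = (4 + 2*K)*(K + 5) = (4 + 2*K)*(5 + K))
1909*m(3/2 + 1/(-5), -3) = 1909*(2*(2 - 3)*(5 - 3)) = 1909*(2*(-1)*2) = 1909*(-4) = -7636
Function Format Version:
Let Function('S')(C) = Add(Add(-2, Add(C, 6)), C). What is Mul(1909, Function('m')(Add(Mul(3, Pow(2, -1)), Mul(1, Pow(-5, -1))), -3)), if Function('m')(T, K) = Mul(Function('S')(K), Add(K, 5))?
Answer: -7636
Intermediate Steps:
Function('S')(C) = Add(4, Mul(2, C)) (Function('S')(C) = Add(Add(-2, Add(6, C)), C) = Add(Add(4, C), C) = Add(4, Mul(2, C)))
Function('m')(T, K) = Mul(Add(4, Mul(2, K)), Add(5, K)) (Function('m')(T, K) = Mul(Add(4, Mul(2, K)), Add(K, 5)) = Mul(Add(4, Mul(2, K)), Add(5, K)))
Mul(1909, Function('m')(Add(Mul(3, Pow(2, -1)), Mul(1, Pow(-5, -1))), -3)) = Mul(1909, Mul(2, Add(2, -3), Add(5, -3))) = Mul(1909, Mul(2, -1, 2)) = Mul(1909, -4) = -7636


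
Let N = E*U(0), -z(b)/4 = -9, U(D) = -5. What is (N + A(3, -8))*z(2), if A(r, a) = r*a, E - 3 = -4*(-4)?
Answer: -4284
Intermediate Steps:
z(b) = 36 (z(b) = -4*(-9) = 36)
E = 19 (E = 3 - 4*(-4) = 3 + 16 = 19)
A(r, a) = a*r
N = -95 (N = 19*(-5) = -95)
(N + A(3, -8))*z(2) = (-95 - 8*3)*36 = (-95 - 24)*36 = -119*36 = -4284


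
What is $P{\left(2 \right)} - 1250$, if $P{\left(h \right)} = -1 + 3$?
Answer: $-1248$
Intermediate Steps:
$P{\left(h \right)} = 2$
$P{\left(2 \right)} - 1250 = 2 - 1250 = -1248$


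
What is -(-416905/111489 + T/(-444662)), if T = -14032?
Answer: 91908698731/24787460859 ≈ 3.7079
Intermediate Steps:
-(-416905/111489 + T/(-444662)) = -(-416905/111489 - 14032/(-444662)) = -(-416905*1/111489 - 14032*(-1/444662)) = -(-416905/111489 + 7016/222331) = -1*(-91908698731/24787460859) = 91908698731/24787460859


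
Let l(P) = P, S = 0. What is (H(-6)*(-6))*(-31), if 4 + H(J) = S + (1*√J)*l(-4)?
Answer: -744 - 744*I*√6 ≈ -744.0 - 1822.4*I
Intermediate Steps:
H(J) = -4 - 4*√J (H(J) = -4 + (0 + (1*√J)*(-4)) = -4 + (0 + √J*(-4)) = -4 + (0 - 4*√J) = -4 - 4*√J)
(H(-6)*(-6))*(-31) = ((-4 - 4*I*√6)*(-6))*(-31) = (24 + 24*I*√6)*(-31) = -744 - 744*I*√6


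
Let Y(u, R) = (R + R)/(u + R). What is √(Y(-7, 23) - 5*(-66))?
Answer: √5326/4 ≈ 18.245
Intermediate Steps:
Y(u, R) = 2*R/(R + u) (Y(u, R) = (2*R)/(R + u) = 2*R/(R + u))
√(Y(-7, 23) - 5*(-66)) = √(2*23/(23 - 7) - 5*(-66)) = √(2*23/16 + 330) = √(2*23*(1/16) + 330) = √(23/8 + 330) = √(2663/8) = √5326/4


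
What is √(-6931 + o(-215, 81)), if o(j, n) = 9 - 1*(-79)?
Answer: I*√6843 ≈ 82.722*I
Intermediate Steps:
o(j, n) = 88 (o(j, n) = 9 + 79 = 88)
√(-6931 + o(-215, 81)) = √(-6931 + 88) = √(-6843) = I*√6843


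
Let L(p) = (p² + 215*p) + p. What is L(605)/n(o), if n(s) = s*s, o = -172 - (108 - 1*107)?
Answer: 496705/29929 ≈ 16.596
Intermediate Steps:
L(p) = p² + 216*p
o = -173 (o = -172 - (108 - 107) = -172 - 1*1 = -172 - 1 = -173)
n(s) = s²
L(605)/n(o) = (605*(216 + 605))/((-173)²) = (605*821)/29929 = 496705*(1/29929) = 496705/29929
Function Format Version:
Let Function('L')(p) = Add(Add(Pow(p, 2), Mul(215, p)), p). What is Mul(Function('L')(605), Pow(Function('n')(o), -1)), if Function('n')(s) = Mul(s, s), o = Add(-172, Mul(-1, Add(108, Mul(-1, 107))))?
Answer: Rational(496705, 29929) ≈ 16.596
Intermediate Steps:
Function('L')(p) = Add(Pow(p, 2), Mul(216, p))
o = -173 (o = Add(-172, Mul(-1, Add(108, -107))) = Add(-172, Mul(-1, 1)) = Add(-172, -1) = -173)
Function('n')(s) = Pow(s, 2)
Mul(Function('L')(605), Pow(Function('n')(o), -1)) = Mul(Mul(605, Add(216, 605)), Pow(Pow(-173, 2), -1)) = Mul(Mul(605, 821), Pow(29929, -1)) = Mul(496705, Rational(1, 29929)) = Rational(496705, 29929)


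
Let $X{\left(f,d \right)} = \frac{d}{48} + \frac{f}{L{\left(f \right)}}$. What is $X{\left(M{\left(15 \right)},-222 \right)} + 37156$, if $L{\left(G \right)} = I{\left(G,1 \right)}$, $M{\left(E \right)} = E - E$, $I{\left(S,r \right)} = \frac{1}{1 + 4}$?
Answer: $\frac{297211}{8} \approx 37151.0$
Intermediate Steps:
$I{\left(S,r \right)} = \frac{1}{5}$
$M{\left(E \right)} = 0$
$L{\left(G \right)} = \frac{1}{5}$
$X{\left(f,d \right)} = 5 f + \frac{d}{48}$ ($X{\left(f,d \right)} = \frac{d}{48} + f \frac{1}{\frac{1}{5}} = d \frac{1}{48} + f 5 = \frac{d}{48} + 5 f = 5 f + \frac{d}{48}$)
$X{\left(M{\left(15 \right)},-222 \right)} + 37156 = \left(5 \cdot 0 + \frac{1}{48} \left(-222\right)\right) + 37156 = \left(0 - \frac{37}{8}\right) + 37156 = - \frac{37}{8} + 37156 = \frac{297211}{8}$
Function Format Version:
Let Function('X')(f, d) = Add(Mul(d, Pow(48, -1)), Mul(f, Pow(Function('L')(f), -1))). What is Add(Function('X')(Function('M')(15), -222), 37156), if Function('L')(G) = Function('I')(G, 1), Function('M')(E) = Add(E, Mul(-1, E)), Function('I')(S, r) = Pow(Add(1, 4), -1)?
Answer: Rational(297211, 8) ≈ 37151.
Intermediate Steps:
Function('I')(S, r) = Rational(1, 5) (Function('I')(S, r) = Pow(5, -1) = Rational(1, 5))
Function('M')(E) = 0
Function('L')(G) = Rational(1, 5)
Function('X')(f, d) = Add(Mul(5, f), Mul(Rational(1, 48), d)) (Function('X')(f, d) = Add(Mul(d, Pow(48, -1)), Mul(f, Pow(Rational(1, 5), -1))) = Add(Mul(d, Rational(1, 48)), Mul(f, 5)) = Add(Mul(Rational(1, 48), d), Mul(5, f)) = Add(Mul(5, f), Mul(Rational(1, 48), d)))
Add(Function('X')(Function('M')(15), -222), 37156) = Add(Add(Mul(5, 0), Mul(Rational(1, 48), -222)), 37156) = Add(Add(0, Rational(-37, 8)), 37156) = Add(Rational(-37, 8), 37156) = Rational(297211, 8)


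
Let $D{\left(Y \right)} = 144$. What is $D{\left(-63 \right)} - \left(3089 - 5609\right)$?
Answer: $2664$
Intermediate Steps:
$D{\left(-63 \right)} - \left(3089 - 5609\right) = 144 - \left(3089 - 5609\right) = 144 - -2520 = 144 + 2520 = 2664$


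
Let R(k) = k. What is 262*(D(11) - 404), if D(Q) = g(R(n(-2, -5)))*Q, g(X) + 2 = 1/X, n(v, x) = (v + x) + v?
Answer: -1007390/9 ≈ -1.1193e+5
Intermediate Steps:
n(v, x) = x + 2*v
g(X) = -2 + 1/X
D(Q) = -19*Q/9 (D(Q) = (-2 + 1/(-5 + 2*(-2)))*Q = (-2 + 1/(-5 - 4))*Q = (-2 + 1/(-9))*Q = (-2 - ⅑)*Q = -19*Q/9)
262*(D(11) - 404) = 262*(-19/9*11 - 404) = 262*(-209/9 - 404) = 262*(-3845/9) = -1007390/9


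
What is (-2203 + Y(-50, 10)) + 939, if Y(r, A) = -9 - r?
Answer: -1223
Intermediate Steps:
(-2203 + Y(-50, 10)) + 939 = (-2203 + (-9 - 1*(-50))) + 939 = (-2203 + (-9 + 50)) + 939 = (-2203 + 41) + 939 = -2162 + 939 = -1223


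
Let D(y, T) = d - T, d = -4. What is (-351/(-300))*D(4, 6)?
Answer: -117/10 ≈ -11.700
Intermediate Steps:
D(y, T) = -4 - T
(-351/(-300))*D(4, 6) = (-351/(-300))*(-4 - 1*6) = (-351*(-1/300))*(-4 - 6) = (117/100)*(-10) = -117/10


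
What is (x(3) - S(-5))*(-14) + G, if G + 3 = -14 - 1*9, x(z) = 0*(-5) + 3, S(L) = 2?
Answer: -40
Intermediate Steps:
x(z) = 3 (x(z) = 0 + 3 = 3)
G = -26 (G = -3 + (-14 - 1*9) = -3 + (-14 - 9) = -3 - 23 = -26)
(x(3) - S(-5))*(-14) + G = (3 - 1*2)*(-14) - 26 = (3 - 2)*(-14) - 26 = 1*(-14) - 26 = -14 - 26 = -40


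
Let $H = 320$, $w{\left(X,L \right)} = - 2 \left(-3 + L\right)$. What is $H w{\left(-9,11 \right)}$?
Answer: $-5120$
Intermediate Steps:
$w{\left(X,L \right)} = 6 - 2 L$
$H w{\left(-9,11 \right)} = 320 \left(6 - 22\right) = 320 \left(-16\right) = -5120$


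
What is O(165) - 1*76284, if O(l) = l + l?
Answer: -75954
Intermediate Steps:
O(l) = 2*l
O(165) - 1*76284 = 2*165 - 1*76284 = 330 - 76284 = -75954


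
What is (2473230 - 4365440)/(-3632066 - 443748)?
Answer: 946105/2037907 ≈ 0.46425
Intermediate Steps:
(2473230 - 4365440)/(-3632066 - 443748) = -1892210/(-4075814) = -1892210*(-1/4075814) = 946105/2037907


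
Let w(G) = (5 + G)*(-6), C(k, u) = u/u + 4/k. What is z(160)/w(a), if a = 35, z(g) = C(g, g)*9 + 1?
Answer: -409/9600 ≈ -0.042604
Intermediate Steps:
C(k, u) = 1 + 4/k
z(g) = 1 + 9*(4 + g)/g (z(g) = ((4 + g)/g)*9 + 1 = 9*(4 + g)/g + 1 = 1 + 9*(4 + g)/g)
w(G) = -30 - 6*G
z(160)/w(a) = (10 + 36/160)/(-30 - 6*35) = (10 + 36*(1/160))/(-30 - 210) = (10 + 9/40)/(-240) = (409/40)*(-1/240) = -409/9600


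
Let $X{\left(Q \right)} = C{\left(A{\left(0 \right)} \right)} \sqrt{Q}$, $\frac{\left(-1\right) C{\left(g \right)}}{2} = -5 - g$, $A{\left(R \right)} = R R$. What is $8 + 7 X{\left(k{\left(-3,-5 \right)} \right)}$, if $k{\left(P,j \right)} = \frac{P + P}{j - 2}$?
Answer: $8 + 10 \sqrt{42} \approx 72.807$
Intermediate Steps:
$A{\left(R \right)} = R^{2}$
$C{\left(g \right)} = 10 + 2 g$ ($C{\left(g \right)} = - 2 \left(-5 - g\right) = 10 + 2 g$)
$k{\left(P,j \right)} = \frac{2 P}{-2 + j}$
$X{\left(Q \right)} = 10 \sqrt{Q}$ ($X{\left(Q \right)} = \left(10 + 2 \cdot 0^{2}\right) \sqrt{Q} = \left(10 + 2 \cdot 0\right) \sqrt{Q} = \left(10 + 0\right) \sqrt{Q} = 10 \sqrt{Q}$)
$8 + 7 X{\left(k{\left(-3,-5 \right)} \right)} = 8 + 7 \cdot 10 \sqrt{2 \left(-3\right) \frac{1}{-2 - 5}} = 8 + 7 \cdot 10 \sqrt{2 \left(-3\right) \frac{1}{-7}} = 8 + 7 \cdot 10 \sqrt{2 \left(-3\right) \left(- \frac{1}{7}\right)} = 8 + 7 \cdot 10 \sqrt{\frac{6}{7}} = 8 + 7 \cdot 10 \frac{\sqrt{42}}{7} = 8 + 7 \frac{10 \sqrt{42}}{7} = 8 + 10 \sqrt{42}$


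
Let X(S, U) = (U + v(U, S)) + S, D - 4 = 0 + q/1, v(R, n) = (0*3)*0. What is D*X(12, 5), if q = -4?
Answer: 0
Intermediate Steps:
v(R, n) = 0 (v(R, n) = 0*0 = 0)
D = 0 (D = 4 + (0 - 4/1) = 4 + (0 + 1*(-4)) = 4 + (0 - 4) = 4 - 4 = 0)
X(S, U) = S + U (X(S, U) = (U + 0) + S = U + S = S + U)
D*X(12, 5) = 0*(12 + 5) = 0*17 = 0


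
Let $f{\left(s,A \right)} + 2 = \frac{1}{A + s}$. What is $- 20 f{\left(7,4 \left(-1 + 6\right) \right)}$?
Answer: $\frac{1060}{27} \approx 39.259$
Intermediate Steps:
$f{\left(s,A \right)} = -2 + \frac{1}{A + s}$
$- 20 f{\left(7,4 \left(-1 + 6\right) \right)} = - 20 \frac{1 - 2 \cdot 4 \left(-1 + 6\right) - 14}{4 \left(-1 + 6\right) + 7} = - 20 \frac{1 - 2 \cdot 4 \cdot 5 - 14}{4 \cdot 5 + 7} = - 20 \frac{1 - 40 - 14}{20 + 7} = - 20 \frac{1 - 40 - 14}{27} = - 20 \cdot \frac{1}{27} \left(-53\right) = \left(-20\right) \left(- \frac{53}{27}\right) = \frac{1060}{27}$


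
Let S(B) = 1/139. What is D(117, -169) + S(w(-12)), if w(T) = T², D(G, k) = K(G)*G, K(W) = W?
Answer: 1902772/139 ≈ 13689.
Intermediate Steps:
D(G, k) = G² (D(G, k) = G*G = G²)
S(B) = 1/139
D(117, -169) + S(w(-12)) = 117² + 1/139 = 13689 + 1/139 = 1902772/139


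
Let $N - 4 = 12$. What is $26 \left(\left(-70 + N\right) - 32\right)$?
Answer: $-2236$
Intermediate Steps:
$N = 16$ ($N = 4 + 12 = 16$)
$26 \left(\left(-70 + N\right) - 32\right) = 26 \left(\left(-70 + 16\right) - 32\right) = 26 \left(-54 - 32\right) = 26 \left(-86\right) = -2236$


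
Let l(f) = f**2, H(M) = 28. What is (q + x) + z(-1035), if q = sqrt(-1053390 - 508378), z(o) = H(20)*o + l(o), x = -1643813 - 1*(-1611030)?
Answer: 1009462 + 2*I*sqrt(390442) ≈ 1.0095e+6 + 1249.7*I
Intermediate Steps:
x = -32783 (x = -1643813 + 1611030 = -32783)
z(o) = o**2 + 28*o (z(o) = 28*o + o**2 = o**2 + 28*o)
q = 2*I*sqrt(390442) (q = sqrt(-1561768) = 2*I*sqrt(390442) ≈ 1249.7*I)
(q + x) + z(-1035) = (2*I*sqrt(390442) - 32783) - 1035*(28 - 1035) = (-32783 + 2*I*sqrt(390442)) - 1035*(-1007) = (-32783 + 2*I*sqrt(390442)) + 1042245 = 1009462 + 2*I*sqrt(390442)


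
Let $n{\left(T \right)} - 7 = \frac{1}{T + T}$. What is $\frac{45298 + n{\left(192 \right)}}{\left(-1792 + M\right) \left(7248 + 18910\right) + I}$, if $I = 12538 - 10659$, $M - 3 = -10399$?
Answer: $- \frac{17397121}{122423740800} \approx -0.00014211$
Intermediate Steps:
$M = -10396$ ($M = 3 - 10399 = -10396$)
$n{\left(T \right)} = 7 + \frac{1}{2 T}$ ($n{\left(T \right)} = 7 + \frac{1}{T + T} = 7 + \frac{1}{2 T}$)
$I = 1879$ ($I = 12538 - 10659 = 1879$)
$\frac{45298 + n{\left(192 \right)}}{\left(-1792 + M\right) \left(7248 + 18910\right) + I} = \frac{45298 + \left(7 + \frac{1}{2 \cdot 192}\right)}{\left(-1792 - 10396\right) \left(7248 + 18910\right) + 1879} = \frac{45298 + \left(7 + \frac{1}{2} \cdot \frac{1}{192}\right)}{\left(-12188\right) 26158 + 1879} = \frac{45298 + \left(7 + \frac{1}{384}\right)}{-318813704 + 1879} = \frac{45298 + \frac{2689}{384}}{-318811825} = \frac{17397121}{384} \left(- \frac{1}{318811825}\right) = - \frac{17397121}{122423740800}$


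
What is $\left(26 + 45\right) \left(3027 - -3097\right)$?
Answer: $434804$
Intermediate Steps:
$\left(26 + 45\right) \left(3027 - -3097\right) = 71 \left(3027 + 3097\right) = 71 \cdot 6124 = 434804$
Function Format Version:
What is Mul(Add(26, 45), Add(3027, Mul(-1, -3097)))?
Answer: 434804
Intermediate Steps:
Mul(Add(26, 45), Add(3027, Mul(-1, -3097))) = Mul(71, Add(3027, 3097)) = Mul(71, 6124) = 434804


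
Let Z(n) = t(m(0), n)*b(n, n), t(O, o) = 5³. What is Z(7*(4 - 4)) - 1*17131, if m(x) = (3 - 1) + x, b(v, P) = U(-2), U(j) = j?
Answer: -17381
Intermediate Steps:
b(v, P) = -2
m(x) = 2 + x
t(O, o) = 125
Z(n) = -250 (Z(n) = 125*(-2) = -250)
Z(7*(4 - 4)) - 1*17131 = -250 - 1*17131 = -250 - 17131 = -17381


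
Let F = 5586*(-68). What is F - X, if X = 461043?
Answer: -840891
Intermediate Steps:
F = -379848
F - X = -379848 - 1*461043 = -379848 - 461043 = -840891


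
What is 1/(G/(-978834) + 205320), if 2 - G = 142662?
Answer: 489417/100487169770 ≈ 4.8704e-6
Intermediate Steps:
G = -142660 (G = 2 - 1*142662 = 2 - 142662 = -142660)
1/(G/(-978834) + 205320) = 1/(-142660/(-978834) + 205320) = 1/(-142660*(-1/978834) + 205320) = 1/(71330/489417 + 205320) = 1/(100487169770/489417) = 489417/100487169770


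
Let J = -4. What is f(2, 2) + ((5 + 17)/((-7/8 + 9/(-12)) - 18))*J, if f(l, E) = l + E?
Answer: 1332/157 ≈ 8.4841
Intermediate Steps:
f(l, E) = E + l
f(2, 2) + ((5 + 17)/((-7/8 + 9/(-12)) - 18))*J = (2 + 2) + ((5 + 17)/((-7/8 + 9/(-12)) - 18))*(-4) = 4 + (22/((-7*⅛ + 9*(-1/12)) - 18))*(-4) = 4 + (22/((-7/8 - ¾) - 18))*(-4) = 4 + (22/(-13/8 - 18))*(-4) = 4 + (22/(-157/8))*(-4) = 4 + (22*(-8/157))*(-4) = 4 - 176/157*(-4) = 4 + 704/157 = 1332/157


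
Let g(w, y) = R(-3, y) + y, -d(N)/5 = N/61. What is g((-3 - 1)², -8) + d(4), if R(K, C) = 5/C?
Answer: -4369/488 ≈ -8.9529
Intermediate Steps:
d(N) = -5*N/61
g(w, y) = y + 5/y (g(w, y) = 5/y + y = y + 5/y)
g((-3 - 1)², -8) + d(4) = (-8 + 5/(-8)) - 5/61*4 = (-8 + 5*(-⅛)) - 20/61 = (-8 - 5/8) - 20/61 = -69/8 - 20/61 = -4369/488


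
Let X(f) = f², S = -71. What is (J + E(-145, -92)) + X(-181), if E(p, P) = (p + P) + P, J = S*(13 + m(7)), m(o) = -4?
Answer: 31793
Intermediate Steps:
J = -639 (J = -71*(13 - 4) = -71*9 = -639)
E(p, P) = p + 2*P (E(p, P) = (P + p) + P = p + 2*P)
(J + E(-145, -92)) + X(-181) = (-639 + (-145 + 2*(-92))) + (-181)² = (-639 + (-145 - 184)) + 32761 = (-639 - 329) + 32761 = -968 + 32761 = 31793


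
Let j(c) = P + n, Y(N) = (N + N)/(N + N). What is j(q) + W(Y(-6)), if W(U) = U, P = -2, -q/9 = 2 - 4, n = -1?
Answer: -2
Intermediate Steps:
q = 18 (q = -9*(2 - 4) = -9*(-2) = 18)
Y(N) = 1 (Y(N) = (2*N)/((2*N)) = (2*N)*(1/(2*N)) = 1)
j(c) = -3 (j(c) = -2 - 1 = -3)
j(q) + W(Y(-6)) = -3 + 1 = -2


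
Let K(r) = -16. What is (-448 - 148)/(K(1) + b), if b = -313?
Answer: 596/329 ≈ 1.8116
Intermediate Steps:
(-448 - 148)/(K(1) + b) = (-448 - 148)/(-16 - 313) = -596/(-329) = -596*(-1/329) = 596/329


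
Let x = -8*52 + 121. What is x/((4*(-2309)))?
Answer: 295/9236 ≈ 0.031940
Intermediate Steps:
x = -295 (x = -416 + 121 = -295)
x/((4*(-2309))) = -295/(4*(-2309)) = -295/(-9236) = -295*(-1/9236) = 295/9236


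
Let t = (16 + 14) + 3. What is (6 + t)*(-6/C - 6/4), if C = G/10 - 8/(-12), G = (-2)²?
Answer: -2223/8 ≈ -277.88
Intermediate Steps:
G = 4
C = 16/15 (C = 4/10 - 8/(-12) = 4*(⅒) - 8*(-1/12) = ⅖ + ⅔ = 16/15 ≈ 1.0667)
t = 33 (t = 30 + 3 = 33)
(6 + t)*(-6/C - 6/4) = (6 + 33)*(-6/16/15 - 6/4) = 39*(-6*15/16 - 6*¼) = 39*(-45/8 - 3/2) = 39*(-57/8) = -2223/8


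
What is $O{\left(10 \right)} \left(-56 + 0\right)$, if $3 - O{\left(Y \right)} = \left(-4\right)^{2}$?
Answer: $728$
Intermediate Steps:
$O{\left(Y \right)} = -13$ ($O{\left(Y \right)} = 3 - \left(-4\right)^{2} = 3 - 16 = -13$)
$O{\left(10 \right)} \left(-56 + 0\right) = - 13 \left(-56 + 0\right) = \left(-13\right) \left(-56\right) = 728$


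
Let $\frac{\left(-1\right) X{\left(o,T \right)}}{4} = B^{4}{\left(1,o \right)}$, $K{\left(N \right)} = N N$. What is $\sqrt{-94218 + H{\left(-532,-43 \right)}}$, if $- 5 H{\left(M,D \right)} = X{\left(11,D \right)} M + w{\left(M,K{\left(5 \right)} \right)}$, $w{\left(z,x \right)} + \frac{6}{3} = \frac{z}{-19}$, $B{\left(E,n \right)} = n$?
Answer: $\frac{2 i \sqrt{39533955}}{5} \approx 2515.0 i$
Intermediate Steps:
$K{\left(N \right)} = N^{2}$
$w{\left(z,x \right)} = -2 - \frac{z}{19}$ ($w{\left(z,x \right)} = -2 + \frac{z}{-19} = -2 + z \left(- \frac{1}{19}\right) = -2 - \frac{z}{19}$)
$X{\left(o,T \right)} = - 4 o^{4}$
$H{\left(M,D \right)} = \frac{2}{5} + \frac{1112717 M}{95}$ ($H{\left(M,D \right)} = - \frac{- 4 \cdot 11^{4} M - \left(2 + \frac{M}{19}\right)}{5} = - \frac{\left(-4\right) 14641 M - \left(2 + \frac{M}{19}\right)}{5} = - \frac{- 58564 M - \left(2 + \frac{M}{19}\right)}{5} = - \frac{-2 - \frac{1112717 M}{19}}{5} = \frac{2}{5} + \frac{1112717 M}{95}$)
$\sqrt{-94218 + H{\left(-532,-43 \right)}} = \sqrt{-94218 + \left(\frac{2}{5} + \frac{1112717}{95} \left(-532\right)\right)} = \sqrt{-94218 + \left(\frac{2}{5} - \frac{31156076}{5}\right)} = \sqrt{-94218 - \frac{31156074}{5}} = \sqrt{- \frac{31627164}{5}} = \frac{2 i \sqrt{39533955}}{5}$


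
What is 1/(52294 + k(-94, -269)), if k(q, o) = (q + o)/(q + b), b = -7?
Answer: 101/5282057 ≈ 1.9121e-5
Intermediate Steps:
k(q, o) = (o + q)/(-7 + q) (k(q, o) = (q + o)/(q - 7) = (o + q)/(-7 + q))
1/(52294 + k(-94, -269)) = 1/(52294 + (-269 - 94)/(-7 - 94)) = 1/(52294 - 363/(-101)) = 1/(52294 - 1/101*(-363)) = 1/(52294 + 363/101) = 1/(5282057/101) = 101/5282057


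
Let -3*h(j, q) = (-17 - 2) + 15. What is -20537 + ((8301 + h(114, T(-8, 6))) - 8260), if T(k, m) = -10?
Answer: -61484/3 ≈ -20495.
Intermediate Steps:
h(j, q) = 4/3 (h(j, q) = -((-17 - 2) + 15)/3 = -(-19 + 15)/3 = -1/3*(-4) = 4/3)
-20537 + ((8301 + h(114, T(-8, 6))) - 8260) = -20537 + ((8301 + 4/3) - 8260) = -20537 + (24907/3 - 8260) = -20537 + 127/3 = -61484/3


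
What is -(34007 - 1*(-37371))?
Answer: -71378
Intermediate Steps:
-(34007 - 1*(-37371)) = -(34007 + 37371) = -1*71378 = -71378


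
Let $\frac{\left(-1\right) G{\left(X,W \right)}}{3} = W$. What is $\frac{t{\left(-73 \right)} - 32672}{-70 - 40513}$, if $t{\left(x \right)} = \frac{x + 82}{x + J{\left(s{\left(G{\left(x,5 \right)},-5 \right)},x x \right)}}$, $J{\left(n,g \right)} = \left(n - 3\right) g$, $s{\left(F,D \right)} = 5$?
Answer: $\frac{345833111}{429571055} \approx 0.80507$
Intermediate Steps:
$G{\left(X,W \right)} = - 3 W$
$J{\left(n,g \right)} = g \left(-3 + n\right)$ ($J{\left(n,g \right)} = \left(-3 + n\right) g = g \left(-3 + n\right)$)
$t{\left(x \right)} = \frac{82 + x}{x + 2 x^{2}}$ ($t{\left(x \right)} = \frac{x + 82}{x + x x \left(-3 + 5\right)} = \frac{82 + x}{x + x^{2} \cdot 2} = \frac{82 + x}{x + 2 x^{2}}$)
$\frac{t{\left(-73 \right)} - 32672}{-70 - 40513} = \frac{\frac{82 - 73}{\left(-73\right) \left(1 + 2 \left(-73\right)\right)} - 32672}{-70 - 40513} = \frac{\left(- \frac{1}{73}\right) \frac{1}{1 - 146} \cdot 9 - 32672}{-40583} = \left(\left(- \frac{1}{73}\right) \frac{1}{-145} \cdot 9 - 32672\right) \left(- \frac{1}{40583}\right) = \left(\left(- \frac{1}{73}\right) \left(- \frac{1}{145}\right) 9 - 32672\right) \left(- \frac{1}{40583}\right) = \left(\frac{9}{10585} - 32672\right) \left(- \frac{1}{40583}\right) = \left(- \frac{345833111}{10585}\right) \left(- \frac{1}{40583}\right) = \frac{345833111}{429571055}$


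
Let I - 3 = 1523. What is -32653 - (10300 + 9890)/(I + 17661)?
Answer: -626533301/19187 ≈ -32654.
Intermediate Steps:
I = 1526 (I = 3 + 1523 = 1526)
-32653 - (10300 + 9890)/(I + 17661) = -32653 - (10300 + 9890)/(1526 + 17661) = -32653 - 20190/19187 = -626533301/19187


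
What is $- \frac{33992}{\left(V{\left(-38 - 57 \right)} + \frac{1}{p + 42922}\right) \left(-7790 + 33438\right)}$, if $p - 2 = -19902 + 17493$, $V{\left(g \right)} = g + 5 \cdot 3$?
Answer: $\frac{24592605}{1484469142} \approx 0.016567$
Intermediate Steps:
$V{\left(g \right)} = 15 + g$ ($V{\left(g \right)} = g + 15 = 15 + g$)
$p = -2407$ ($p = 2 + \left(-19902 + 17493\right) = 2 - 2409 = -2407$)
$- \frac{33992}{\left(V{\left(-38 - 57 \right)} + \frac{1}{p + 42922}\right) \left(-7790 + 33438\right)} = - \frac{33992}{\left(\left(15 - 95\right) + \frac{1}{-2407 + 42922}\right) \left(-7790 + 33438\right)} = - \frac{33992}{\left(\left(15 - 95\right) + \frac{1}{40515}\right) 25648} = - \frac{33992}{\left(-80 + \frac{1}{40515}\right) 25648} = - \frac{33992}{\left(- \frac{3241199}{40515}\right) 25648} = - \frac{33992}{- \frac{83130271952}{40515}} = \left(-33992\right) \left(- \frac{40515}{83130271952}\right) = \frac{24592605}{1484469142}$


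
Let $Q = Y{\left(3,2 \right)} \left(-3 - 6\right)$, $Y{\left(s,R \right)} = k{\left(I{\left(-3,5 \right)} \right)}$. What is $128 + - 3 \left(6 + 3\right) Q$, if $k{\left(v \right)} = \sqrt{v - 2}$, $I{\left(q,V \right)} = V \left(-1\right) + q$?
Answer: $128 + 243 i \sqrt{10} \approx 128.0 + 768.43 i$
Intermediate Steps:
$I{\left(q,V \right)} = q - V$ ($I{\left(q,V \right)} = - V + q = q - V$)
$k{\left(v \right)} = \sqrt{-2 + v}$
$Y{\left(s,R \right)} = i \sqrt{10}$ ($Y{\left(s,R \right)} = \sqrt{-2 - 8} = \sqrt{-10} = i \sqrt{10}$)
$Q = - 9 i \sqrt{10}$ ($Q = i \sqrt{10} \left(-3 - 6\right) = i \sqrt{10} \left(-9\right) = - 9 i \sqrt{10} \approx - 28.461 i$)
$128 + - 3 \left(6 + 3\right) Q = 128 + - 3 \left(6 + 3\right) \left(- 9 i \sqrt{10}\right) = 128 + \left(-3\right) 9 \left(- 9 i \sqrt{10}\right) = 128 - 27 \left(- 9 i \sqrt{10}\right) = 128 + 243 i \sqrt{10}$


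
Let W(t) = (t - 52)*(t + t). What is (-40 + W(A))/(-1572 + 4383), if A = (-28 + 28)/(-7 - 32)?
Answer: -40/2811 ≈ -0.014230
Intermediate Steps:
A = 0 (A = 0/(-39) = 0*(-1/39) = 0)
W(t) = 2*t*(-52 + t) (W(t) = (-52 + t)*(2*t) = 2*t*(-52 + t))
(-40 + W(A))/(-1572 + 4383) = (-40 + 2*0*(-52 + 0))/(-1572 + 4383) = (-40 + 2*0*(-52))/2811 = (-40 + 0)*(1/2811) = -40*1/2811 = -40/2811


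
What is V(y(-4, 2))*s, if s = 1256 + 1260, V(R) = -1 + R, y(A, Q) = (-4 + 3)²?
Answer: 0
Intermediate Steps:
y(A, Q) = 1 (y(A, Q) = (-1)² = 1)
s = 2516
V(y(-4, 2))*s = (-1 + 1)*2516 = 0*2516 = 0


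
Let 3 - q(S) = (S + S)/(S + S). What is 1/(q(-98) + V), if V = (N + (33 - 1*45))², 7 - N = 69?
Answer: 1/5478 ≈ 0.00018255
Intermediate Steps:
N = -62 (N = 7 - 1*69 = 7 - 69 = -62)
q(S) = 2 (q(S) = 3 - (S + S)/(S + S) = 3 - 2*S/(2*S) = 3 - 2*S*1/(2*S) = 3 - 1*1 = 3 - 1 = 2)
V = 5476 (V = (-62 + (33 - 1*45))² = (-62 + (33 - 45))² = (-62 - 12)² = (-74)² = 5476)
1/(q(-98) + V) = 1/(2 + 5476) = 1/5478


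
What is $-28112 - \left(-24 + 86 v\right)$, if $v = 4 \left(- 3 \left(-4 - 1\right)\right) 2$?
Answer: $-38408$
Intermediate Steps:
$v = 120$ ($v = 4 \left(\left(-3\right) \left(-5\right)\right) 2 = 4 \cdot 15 \cdot 2 = 60 \cdot 2 = 120$)
$-28112 - \left(-24 + 86 v\right) = -28112 - 10296 = -38408$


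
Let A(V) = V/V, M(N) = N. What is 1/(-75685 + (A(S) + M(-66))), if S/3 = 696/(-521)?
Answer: -1/75750 ≈ -1.3201e-5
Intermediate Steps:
S = -2088/521 (S = 3*(696/(-521)) = 3*(696*(-1/521)) = 3*(-696/521) = -2088/521 ≈ -4.0077)
A(V) = 1
1/(-75685 + (A(S) + M(-66))) = 1/(-75685 + (1 - 66)) = 1/(-75685 - 65) = 1/(-75750) = -1/75750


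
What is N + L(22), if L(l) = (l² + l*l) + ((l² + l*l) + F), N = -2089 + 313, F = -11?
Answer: 149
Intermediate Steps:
N = -1776
L(l) = -11 + 4*l² (L(l) = (l² + l*l) + ((l² + l*l) - 11) = (l² + l²) + ((l² + l²) - 11) = 2*l² + (2*l² - 11) = 2*l² + (-11 + 2*l²) = -11 + 4*l²)
N + L(22) = -1776 + (-11 + 4*22²) = -1776 + (-11 + 4*484) = -1776 + (-11 + 1936) = -1776 + 1925 = 149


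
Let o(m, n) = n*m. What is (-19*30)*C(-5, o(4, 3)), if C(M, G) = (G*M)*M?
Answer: -171000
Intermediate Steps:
o(m, n) = m*n
C(M, G) = G*M**2
(-19*30)*C(-5, o(4, 3)) = (-19*30)*((4*3)*(-5)**2) = -6840*25 = -570*300 = -171000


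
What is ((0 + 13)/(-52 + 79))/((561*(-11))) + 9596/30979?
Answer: 1598454005/5161628043 ≈ 0.30968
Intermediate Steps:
((0 + 13)/(-52 + 79))/((561*(-11))) + 9596/30979 = (13/27)/(-6171) + 9596*(1/30979) = ((1/27)*13)*(-1/6171) + 9596/30979 = (13/27)*(-1/6171) + 9596/30979 = -13/166617 + 9596/30979 = 1598454005/5161628043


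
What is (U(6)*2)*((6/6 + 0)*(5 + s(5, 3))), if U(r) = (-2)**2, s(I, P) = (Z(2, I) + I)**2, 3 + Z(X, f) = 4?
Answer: 328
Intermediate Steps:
Z(X, f) = 1 (Z(X, f) = -3 + 4 = 1)
s(I, P) = (1 + I)**2
U(r) = 4
(U(6)*2)*((6/6 + 0)*(5 + s(5, 3))) = (4*2)*((6/6 + 0)*(5 + (1 + 5)**2)) = 8*((6*(1/6) + 0)*(5 + 6**2)) = 8*((1 + 0)*(5 + 36)) = 8*(1*41) = 8*41 = 328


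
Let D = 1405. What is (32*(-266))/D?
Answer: -8512/1405 ≈ -6.0584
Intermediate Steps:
(32*(-266))/D = (32*(-266))/1405 = -8512*1/1405 = -8512/1405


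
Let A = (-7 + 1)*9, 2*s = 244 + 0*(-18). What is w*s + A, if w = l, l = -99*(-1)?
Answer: 12024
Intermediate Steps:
l = 99
s = 122 (s = (244 + 0*(-18))/2 = (244 + 0)/2 = (1/2)*244 = 122)
w = 99
A = -54 (A = -6*9 = -54)
w*s + A = 99*122 - 54 = 12078 - 54 = 12024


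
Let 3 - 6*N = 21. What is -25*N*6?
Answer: 450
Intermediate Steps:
N = -3 (N = 1/2 - 1/6*21 = 1/2 - 7/2 = -3)
-25*N*6 = -25*(-3)*6 = 75*6 = 450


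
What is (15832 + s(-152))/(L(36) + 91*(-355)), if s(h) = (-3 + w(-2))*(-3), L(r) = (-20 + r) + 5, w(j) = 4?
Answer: -15829/32284 ≈ -0.49030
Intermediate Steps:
L(r) = -15 + r
s(h) = -3 (s(h) = (-3 + 4)*(-3) = 1*(-3) = -3)
(15832 + s(-152))/(L(36) + 91*(-355)) = (15832 - 3)/((-15 + 36) + 91*(-355)) = 15829/(21 - 32305) = 15829/(-32284) = 15829*(-1/32284) = -15829/32284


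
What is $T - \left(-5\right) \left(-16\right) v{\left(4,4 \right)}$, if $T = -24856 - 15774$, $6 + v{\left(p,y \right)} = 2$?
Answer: $-40310$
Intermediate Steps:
$v{\left(p,y \right)} = -4$ ($v{\left(p,y \right)} = -6 + 2 = -4$)
$T = -40630$
$T - \left(-5\right) \left(-16\right) v{\left(4,4 \right)} = -40630 - \left(-5\right) \left(-16\right) \left(-4\right) = -40630 - 80 \left(-4\right) = -40630 - -320 = -40630 + 320 = -40310$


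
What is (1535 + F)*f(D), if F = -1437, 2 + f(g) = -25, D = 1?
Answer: -2646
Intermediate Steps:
f(g) = -27 (f(g) = -2 - 25 = -27)
(1535 + F)*f(D) = (1535 - 1437)*(-27) = 98*(-27) = -2646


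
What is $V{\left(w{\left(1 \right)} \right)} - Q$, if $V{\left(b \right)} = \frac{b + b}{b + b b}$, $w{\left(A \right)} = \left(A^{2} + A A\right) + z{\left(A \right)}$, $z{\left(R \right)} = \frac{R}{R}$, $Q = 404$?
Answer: $- \frac{807}{2} \approx -403.5$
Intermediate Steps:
$z{\left(R \right)} = 1$
$w{\left(A \right)} = 1 + 2 A^{2}$ ($w{\left(A \right)} = \left(A^{2} + A A\right) + 1 = \left(A^{2} + A^{2}\right) + 1 = 2 A^{2} + 1 = 1 + 2 A^{2}$)
$V{\left(b \right)} = \frac{2 b}{b + b^{2}}$
$V{\left(w{\left(1 \right)} \right)} - Q = \frac{2}{1 + \left(1 + 2 \cdot 1^{2}\right)} - 404 = \frac{2}{1 + \left(1 + 2 \cdot 1\right)} - 404 = \frac{2}{1 + \left(1 + 2\right)} - 404 = \frac{2}{1 + 3} - 404 = \frac{2}{4} - 404 = 2 \cdot \frac{1}{4} - 404 = \frac{1}{2} - 404 = - \frac{807}{2}$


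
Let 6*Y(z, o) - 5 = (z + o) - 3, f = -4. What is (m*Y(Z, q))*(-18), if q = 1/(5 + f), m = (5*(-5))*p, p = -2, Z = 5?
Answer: -1200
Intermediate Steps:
m = 50 (m = (5*(-5))*(-2) = -25*(-2) = 50)
q = 1 (q = 1/(5 - 4) = 1/1 = 1)
Y(z, o) = 1/3 + o/6 + z/6 (Y(z, o) = 5/6 + ((z + o) - 3)/6 = 5/6 + ((o + z) - 3)/6 = 5/6 + (-3 + o + z)/6 = 5/6 + (-1/2 + o/6 + z/6) = 1/3 + o/6 + z/6)
(m*Y(Z, q))*(-18) = (50*(1/3 + (1/6)*1 + (1/6)*5))*(-18) = (50*(1/3 + 1/6 + 5/6))*(-18) = (50*(4/3))*(-18) = (200/3)*(-18) = -1200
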